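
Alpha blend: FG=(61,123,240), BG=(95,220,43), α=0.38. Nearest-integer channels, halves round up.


C = α×F + (1-α)×B, with 1-α = 0.62
R: 0.38×61 + 0.62×95 = 23.18 + 58.90 = 82.08 → 82
G: 0.38×123 + 0.62×220 = 46.74 + 136.40 = 183.14 → 183
B: 0.38×240 + 0.62×43 = 91.20 + 26.66 = 117.86 → 118
= RGB(82, 183, 118)


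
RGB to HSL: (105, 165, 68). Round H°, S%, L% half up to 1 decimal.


Normalize: R'=105/255≈0.4118, G'=165/255≈0.6471, B'=68/255≈0.2667
Max=165/255, Min=68/255, Δ=Max-Min=97/255
L = (Max+Min)/2 = (165+68)/510 = 233/510 = 0.45686… → L = 45.7%
L ≤ 0.5 → S = Δ/(Max+Min) = 97/(165+68) = 97/233 = 0.41630… → S = 41.6%
(the 1/255 factors cancel in S and H, so raw channel differences can be used)
Max is G' → H = 60 × ((B-R)/Δ + 2) = 60 × ((68-105)/97 + 2)
  -37/97 + 2 = -0.3814… + 2 = 1.6185…
  H = 60 × 1.6185… = 97.113…° → H = 97.1°
= HSL(97.1°, 41.6%, 45.7%)


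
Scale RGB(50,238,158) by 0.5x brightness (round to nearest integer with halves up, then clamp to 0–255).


Multiply each channel by 0.5, round half up, clamp to [0, 255]
R: 50×0.5 = 25
G: 238×0.5 = 119
B: 158×0.5 = 79
= RGB(25, 119, 79)


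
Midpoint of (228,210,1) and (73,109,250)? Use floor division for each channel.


Midpoint: each channel = ⌊(C₁+C₂)/2⌋
R: ⌊(228+73)/2⌋ = 150
G: ⌊(210+109)/2⌋ = 159
B: ⌊(1+250)/2⌋ = 125
= RGB(150, 159, 125)


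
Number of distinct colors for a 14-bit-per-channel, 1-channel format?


Total bits = 14 bits/channel × 1 channels = 14 bits
Distinct colors = 2^14
= 16,384 colors


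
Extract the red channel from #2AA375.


Color: #2AA375
R = 2A = 42
G = A3 = 163
B = 75 = 117
Red = 42


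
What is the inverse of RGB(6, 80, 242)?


Invert: (255-R, 255-G, 255-B)
R: 255-6 = 249
G: 255-80 = 175
B: 255-242 = 13
= RGB(249, 175, 13)


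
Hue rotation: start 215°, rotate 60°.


New hue = (H + rotation) mod 360
New hue = (215 + 60) mod 360
= 275 mod 360
= 275°


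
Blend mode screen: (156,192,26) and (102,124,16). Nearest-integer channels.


Screen: C = 255 - (255-A)×(255-B)/255, rounded to nearest integer
R: 255 - (255-156)×(255-102)/255 = 255 - 15147/255 ≈ 255 - 59.400 = 195.600 → 196
G: 255 - (255-192)×(255-124)/255 = 255 - 8253/255 ≈ 255 - 32.365 = 222.635 → 223
B: 255 - (255-26)×(255-16)/255 = 255 - 54731/255 ≈ 255 - 214.631 = 40.369 → 40
= RGB(196, 223, 40)


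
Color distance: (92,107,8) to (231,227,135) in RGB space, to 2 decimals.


d = √[(R₁-R₂)² + (G₁-G₂)² + (B₁-B₂)²]
d = √[(92-231)² + (107-227)² + (8-135)²]
d = √[19321 + 14400 + 16129]
d = √49850
d ≈ 223.27


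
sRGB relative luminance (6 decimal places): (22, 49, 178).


Linearize each channel (sRGB transfer function): c = v/255; c_lin = c/12.92 if c ≤ 0.04045, else ((c+0.055)/1.055)^2.4
  R: 22/255 ≈ 0.086275 > 0.04045 → ((0.086275+0.055)/1.055)^2.4 ≈ 0.008023
  G: 49/255 ≈ 0.192157 > 0.04045 → ((0.192157+0.055)/1.055)^2.4 ≈ 0.030713
  B: 178/255 ≈ 0.698039 > 0.04045 → ((0.698039+0.055)/1.055)^2.4 ≈ 0.445201
R_lin = 0.008023, G_lin = 0.030713, B_lin = 0.445201
L = 0.2126×R + 0.7152×G + 0.0722×B
L = 0.2126×0.008023 + 0.7152×0.030713 + 0.0722×0.445201
L ≈ 0.055816


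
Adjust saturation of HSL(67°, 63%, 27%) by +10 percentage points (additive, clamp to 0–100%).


Original S = 63%
Adjustment = +10 percentage points
New S = 63 + (10) = 73
Clamp to [0, 100] → 73
= HSL(67°, 73%, 27%)


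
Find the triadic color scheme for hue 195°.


Triadic: equally spaced at 120° intervals
H1 = 195°
H2 = (195 + 120) mod 360 = 315°
H3 = (195 + 240) mod 360 = 75°
Triadic = 195°, 315°, 75°


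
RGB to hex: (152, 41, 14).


R = 152 → 98 (hex)
G = 41 → 29 (hex)
B = 14 → 0E (hex)
Hex = #98290E


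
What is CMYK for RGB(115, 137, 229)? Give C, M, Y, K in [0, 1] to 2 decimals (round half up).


R'=115/255≈0.4510, G'=137/255≈0.5373, B'=229/255≈0.8980
K = 1 - max(R',G',B') = 1 - 229/255 = 26/255 = 0.10196… → 0.10
(1-R'-K)/(1-K) simplifies to (max-R)/max with max = 229:
C = (229-115)/229 = 114/229 = 0.49781… → 0.50
M = (229-137)/229 = 92/229 = 0.40174… → 0.40
Y = (229-229)/229 = 0/229 = 0 → 0.00
= CMYK(0.50, 0.40, 0.00, 0.10)


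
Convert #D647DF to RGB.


D6 → 214 (R)
47 → 71 (G)
DF → 223 (B)
= RGB(214, 71, 223)


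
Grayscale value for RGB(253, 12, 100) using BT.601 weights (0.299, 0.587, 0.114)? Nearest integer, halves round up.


Gray = 0.299×R + 0.587×G + 0.114×B
Gray = 0.299×253 + 0.587×12 + 0.114×100
Gray = 75.647 + 7.044 + 11.400
Gray = 94.091 → round half up → 94
Gray = 94


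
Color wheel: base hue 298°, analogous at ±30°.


Base hue: 298°
Left analog: (298 - 30) mod 360 = 268°
Right analog: (298 + 30) mod 360 = 328°
Analogous hues = 268° and 328°


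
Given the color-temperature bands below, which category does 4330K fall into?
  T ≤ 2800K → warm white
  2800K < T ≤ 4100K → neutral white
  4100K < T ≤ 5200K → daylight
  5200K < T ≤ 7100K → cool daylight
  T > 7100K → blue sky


Temperature: 4330K
4100K < 4330K ≤ 5200K → daylight
Classification: daylight


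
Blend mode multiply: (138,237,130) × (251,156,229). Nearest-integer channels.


Multiply: C = A×B/255, rounded to nearest integer
R: 138×251/255 = 34638/255 ≈ 135.835 → 136
G: 237×156/255 = 36972/255 ≈ 144.988 → 145
B: 130×229/255 = 29770/255 ≈ 116.745 → 117
= RGB(136, 145, 117)


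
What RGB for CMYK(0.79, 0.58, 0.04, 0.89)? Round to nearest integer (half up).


R = 255 × (1-C) × (1-K) = 255 × 0.21 × 0.11 = 5.8905 → 6
G = 255 × (1-M) × (1-K) = 255 × 0.42 × 0.11 = 11.781 → 12
B = 255 × (1-Y) × (1-K) = 255 × 0.96 × 0.11 = 26.928 → 27
= RGB(6, 12, 27)


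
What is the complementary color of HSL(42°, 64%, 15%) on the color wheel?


Complement = opposite side of color wheel = hue + 180°
H' = (42 + 180) mod 360 = 222°
S and L unchanged.
= HSL(222°, 64%, 15%)


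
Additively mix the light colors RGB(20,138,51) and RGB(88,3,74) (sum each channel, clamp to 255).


Additive: each channel = min(255, C₁+C₂)
R: 20+88 = 108 → 108
G: 138+3 = 141 → 141
B: 51+74 = 125 → 125
= RGB(108, 141, 125)


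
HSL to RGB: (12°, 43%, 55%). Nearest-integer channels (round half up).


H=12°, S=0.43, L=0.55
C = (1-|2L-1|)×S = (1-|0.10|)×0.43 = 0.387
H' = H/60 = 12/60 ≈ 0.2000; X = C×(1-|H' mod 2 - 1|) = 0.0774
m = L - C/2 = 0.55 - 0.1935 = 0.3565
Sector ⌊H'⌋ = 0 → (R',G',B') = (0.387, 0.0774, 0.0)
RGB = ((R'+m)×255, (G'+m)×255, (B'+m)×255) = (189.5925, 110.6445, 90.9075)
Round half up → RGB(190, 111, 91)


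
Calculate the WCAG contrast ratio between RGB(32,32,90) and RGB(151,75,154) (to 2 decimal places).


Linearize each sRGB channel c=v/255: c/12.92 if c ≤ 0.04045 else ((c+0.055)/1.055)^2.4
L = 0.2126×R_lin + 0.7152×G_lin + 0.0722×B_lin
Color 1 (32,32,90):
  R=32: 32/255≈0.1255 > 0.04045 → ((0.1255+0.055)/1.055)^2.4 ≈ 0.01444
  G=32: 32/255≈0.1255 > 0.04045 → ((0.1255+0.055)/1.055)^2.4 ≈ 0.01444
  B=90: 90/255≈0.3529 > 0.04045 → ((0.3529+0.055)/1.055)^2.4 ≈ 0.10224
  L1 = 0.2126×0.01444 + 0.7152×0.01444 + 0.0722×0.10224 ≈ 0.02078
Color 2 (151,75,154):
  R=151: 151/255≈0.5922 > 0.04045 → ((0.5922+0.055)/1.055)^2.4 ≈ 0.30947
  G=75: 75/255≈0.2941 > 0.04045 → ((0.2941+0.055)/1.055)^2.4 ≈ 0.07036
  B=154: 154/255≈0.6039 > 0.04045 → ((0.6039+0.055)/1.055)^2.4 ≈ 0.32314
  L2 = 0.2126×0.30947 + 0.7152×0.07036 + 0.0722×0.32314 ≈ 0.13945
Lighter = 0.13945, Darker = 0.02078
Ratio = (L_lighter + 0.05) / (L_darker + 0.05)
Ratio = (0.13945 + 0.05) / (0.02078 + 0.05) = 0.18945 / 0.07078 ≈ 2.6764
Ratio ≈ 2.68:1


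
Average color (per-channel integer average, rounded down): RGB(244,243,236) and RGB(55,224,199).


Midpoint: each channel = ⌊(C₁+C₂)/2⌋
R: ⌊(244+55)/2⌋ = 149
G: ⌊(243+224)/2⌋ = 233
B: ⌊(236+199)/2⌋ = 217
= RGB(149, 233, 217)


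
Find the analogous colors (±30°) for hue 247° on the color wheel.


Base hue: 247°
Left analog: (247 - 30) mod 360 = 217°
Right analog: (247 + 30) mod 360 = 277°
Analogous hues = 217° and 277°


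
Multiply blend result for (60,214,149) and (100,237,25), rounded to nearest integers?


Multiply: C = A×B/255, rounded to nearest integer
R: 60×100/255 = 6000/255 ≈ 23.529 → 24
G: 214×237/255 = 50718/255 ≈ 198.894 → 199
B: 149×25/255 = 3725/255 ≈ 14.608 → 15
= RGB(24, 199, 15)


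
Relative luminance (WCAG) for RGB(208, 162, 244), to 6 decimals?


Linearize each channel (sRGB transfer function): c = v/255; c_lin = c/12.92 if c ≤ 0.04045, else ((c+0.055)/1.055)^2.4
  R: 208/255 ≈ 0.815686 > 0.04045 → ((0.815686+0.055)/1.055)^2.4 ≈ 0.630757
  G: 162/255 ≈ 0.635294 > 0.04045 → ((0.635294+0.055)/1.055)^2.4 ≈ 0.361307
  B: 244/255 ≈ 0.956863 > 0.04045 → ((0.956863+0.055)/1.055)^2.4 ≈ 0.904661
R_lin = 0.630757, G_lin = 0.361307, B_lin = 0.904661
L = 0.2126×R + 0.7152×G + 0.0722×B
L = 0.2126×0.630757 + 0.7152×0.361307 + 0.0722×0.904661
L ≈ 0.457822


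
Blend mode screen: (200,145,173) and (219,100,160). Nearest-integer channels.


Screen: C = 255 - (255-A)×(255-B)/255, rounded to nearest integer
R: 255 - (255-200)×(255-219)/255 = 255 - 1980/255 ≈ 255 - 7.765 = 247.235 → 247
G: 255 - (255-145)×(255-100)/255 = 255 - 17050/255 ≈ 255 - 66.863 = 188.137 → 188
B: 255 - (255-173)×(255-160)/255 = 255 - 7790/255 ≈ 255 - 30.549 = 224.451 → 224
= RGB(247, 188, 224)


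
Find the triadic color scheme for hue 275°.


Triadic: equally spaced at 120° intervals
H1 = 275°
H2 = (275 + 120) mod 360 = 35°
H3 = (275 + 240) mod 360 = 155°
Triadic = 275°, 35°, 155°


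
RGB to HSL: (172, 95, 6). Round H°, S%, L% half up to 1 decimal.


Normalize: R'=172/255≈0.6745, G'=95/255≈0.3725, B'=6/255≈0.0235
Max=172/255, Min=6/255, Δ=Max-Min=166/255
L = (Max+Min)/2 = (172+6)/510 = 178/510 = 0.34901… → L = 34.9%
L ≤ 0.5 → S = Δ/(Max+Min) = 166/(172+6) = 166/178 = 0.93258… → S = 93.3%
(the 1/255 factors cancel in S and H, so raw channel differences can be used)
Max is R' → H = 60 × (((G-B)/Δ) mod 6) = 60 × (((95-6)/166) mod 6)
  89/166 = 0.5361…
  H = 60 × 0.5361… = 32.168…° → H = 32.2°
= HSL(32.2°, 93.3%, 34.9%)


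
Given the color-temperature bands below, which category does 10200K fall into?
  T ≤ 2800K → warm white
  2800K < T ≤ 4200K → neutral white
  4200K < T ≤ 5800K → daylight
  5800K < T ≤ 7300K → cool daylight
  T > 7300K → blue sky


Temperature: 10200K
10200K > 7300K → blue sky
Classification: blue sky


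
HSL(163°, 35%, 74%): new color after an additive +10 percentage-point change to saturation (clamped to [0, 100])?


Original S = 35%
Adjustment = +10 percentage points
New S = 35 + (10) = 45
Clamp to [0, 100] → 45
= HSL(163°, 45%, 74%)


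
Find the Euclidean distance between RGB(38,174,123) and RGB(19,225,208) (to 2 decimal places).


d = √[(R₁-R₂)² + (G₁-G₂)² + (B₁-B₂)²]
d = √[(38-19)² + (174-225)² + (123-208)²]
d = √[361 + 2601 + 7225]
d = √10187
d ≈ 100.93


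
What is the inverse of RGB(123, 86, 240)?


Invert: (255-R, 255-G, 255-B)
R: 255-123 = 132
G: 255-86 = 169
B: 255-240 = 15
= RGB(132, 169, 15)


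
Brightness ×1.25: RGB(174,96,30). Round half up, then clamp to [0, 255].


Multiply each channel by 1.25, round half up, clamp to [0, 255]
R: 174×1.25 = 217.5 → round → 218
G: 96×1.25 = 120
B: 30×1.25 = 37.5 → round → 38
= RGB(218, 120, 38)


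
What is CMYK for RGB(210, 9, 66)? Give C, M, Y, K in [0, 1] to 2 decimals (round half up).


R'=210/255≈0.8235, G'=9/255≈0.0353, B'=66/255≈0.2588
K = 1 - max(R',G',B') = 1 - 210/255 = 45/255 = 0.17647… → 0.18
(1-R'-K)/(1-K) simplifies to (max-R)/max with max = 210:
C = (210-210)/210 = 0/210 = 0 → 0.00
M = (210-9)/210 = 201/210 = 0.95714… → 0.96
Y = (210-66)/210 = 144/210 = 0.68571… → 0.69
= CMYK(0.00, 0.96, 0.69, 0.18)


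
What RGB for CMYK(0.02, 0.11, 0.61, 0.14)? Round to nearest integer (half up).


R = 255 × (1-C) × (1-K) = 255 × 0.98 × 0.86 = 214.914 → 215
G = 255 × (1-M) × (1-K) = 255 × 0.89 × 0.86 = 195.177 → 195
B = 255 × (1-Y) × (1-K) = 255 × 0.39 × 0.86 = 85.527 → 86
= RGB(215, 195, 86)


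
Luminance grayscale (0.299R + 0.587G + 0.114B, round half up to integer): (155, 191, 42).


Gray = 0.299×R + 0.587×G + 0.114×B
Gray = 0.299×155 + 0.587×191 + 0.114×42
Gray = 46.345 + 112.117 + 4.788
Gray = 163.250 → round half up → 163
Gray = 163


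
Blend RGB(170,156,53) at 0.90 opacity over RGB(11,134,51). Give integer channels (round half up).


C = α×F + (1-α)×B, with 1-α = 0.10
R: 0.90×170 + 0.10×11 = 153.00 + 1.10 = 154.10 → 154
G: 0.90×156 + 0.10×134 = 140.40 + 13.40 = 153.80 → 154
B: 0.90×53 + 0.10×51 = 47.70 + 5.10 = 52.80 → 53
= RGB(154, 154, 53)


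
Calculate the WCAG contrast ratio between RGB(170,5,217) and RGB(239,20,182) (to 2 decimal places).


Linearize each sRGB channel c=v/255: c/12.92 if c ≤ 0.04045 else ((c+0.055)/1.055)^2.4
L = 0.2126×R_lin + 0.7152×G_lin + 0.0722×B_lin
Color 1 (170,5,217):
  R=170: 170/255≈0.6667 > 0.04045 → ((0.6667+0.055)/1.055)^2.4 ≈ 0.40198
  G=5: 5/255≈0.0196 ≤ 0.04045 → 0.0196/12.92 ≈ 0.00152
  B=217: 217/255≈0.8510 > 0.04045 → ((0.8510+0.055)/1.055)^2.4 ≈ 0.69387
  L1 = 0.2126×0.40198 + 0.7152×0.00152 + 0.0722×0.69387 ≈ 0.13664
Color 2 (239,20,182):
  R=239: 239/255≈0.9373 > 0.04045 → ((0.9373+0.055)/1.055)^2.4 ≈ 0.86316
  G=20: 20/255≈0.0784 > 0.04045 → ((0.0784+0.055)/1.055)^2.4 ≈ 0.00700
  B=182: 182/255≈0.7137 > 0.04045 → ((0.7137+0.055)/1.055)^2.4 ≈ 0.46778
  L2 = 0.2126×0.86316 + 0.7152×0.00700 + 0.0722×0.46778 ≈ 0.22228
Lighter = 0.22228, Darker = 0.13664
Ratio = (L_lighter + 0.05) / (L_darker + 0.05)
Ratio = (0.22228 + 0.05) / (0.13664 + 0.05) = 0.27228 / 0.18664 ≈ 1.4588
Ratio ≈ 1.46:1


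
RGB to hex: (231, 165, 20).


R = 231 → E7 (hex)
G = 165 → A5 (hex)
B = 20 → 14 (hex)
Hex = #E7A514


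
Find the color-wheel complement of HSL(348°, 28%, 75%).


Complement = opposite side of color wheel = hue + 180°
H' = (348 + 180) mod 360 = 168°
S and L unchanged.
= HSL(168°, 28%, 75%)


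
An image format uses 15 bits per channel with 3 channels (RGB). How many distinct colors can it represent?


Total bits = 15 bits/channel × 3 channels = 45 bits
Distinct colors = 2^45
= 35,184,372,088,832 colors


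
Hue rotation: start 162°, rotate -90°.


New hue = (H + rotation) mod 360
New hue = (162 -90) mod 360
= 72 mod 360
= 72°


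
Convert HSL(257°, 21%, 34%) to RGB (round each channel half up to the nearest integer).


H=257°, S=0.21, L=0.34
C = (1-|2L-1|)×S = (1-|-0.32|)×0.21 = 0.1428
H' = H/60 = 257/60 ≈ 4.2833; X = C×(1-|H' mod 2 - 1|) = 0.04046
m = L - C/2 = 0.34 - 0.0714 = 0.2686
Sector ⌊H'⌋ = 4 → (R',G',B') = (0.04046, 0.0, 0.1428)
RGB = ((R'+m)×255, (G'+m)×255, (B'+m)×255) = (78.8103, 68.493, 104.907)
Round half up → RGB(79, 68, 105)


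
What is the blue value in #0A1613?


Color: #0A1613
R = 0A = 10
G = 16 = 22
B = 13 = 19
Blue = 19


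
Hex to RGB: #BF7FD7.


BF → 191 (R)
7F → 127 (G)
D7 → 215 (B)
= RGB(191, 127, 215)


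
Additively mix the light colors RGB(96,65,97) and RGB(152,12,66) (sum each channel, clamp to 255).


Additive: each channel = min(255, C₁+C₂)
R: 96+152 = 248 → 248
G: 65+12 = 77 → 77
B: 97+66 = 163 → 163
= RGB(248, 77, 163)


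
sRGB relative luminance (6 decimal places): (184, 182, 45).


Linearize each channel (sRGB transfer function): c = v/255; c_lin = c/12.92 if c ≤ 0.04045, else ((c+0.055)/1.055)^2.4
  R: 184/255 ≈ 0.721569 > 0.04045 → ((0.721569+0.055)/1.055)^2.4 ≈ 0.479320
  G: 182/255 ≈ 0.713725 > 0.04045 → ((0.713725+0.055)/1.055)^2.4 ≈ 0.467784
  B: 45/255 ≈ 0.176471 > 0.04045 → ((0.176471+0.055)/1.055)^2.4 ≈ 0.026241
R_lin = 0.479320, G_lin = 0.467784, B_lin = 0.026241
L = 0.2126×R + 0.7152×G + 0.0722×B
L = 0.2126×0.479320 + 0.7152×0.467784 + 0.0722×0.026241
L ≈ 0.438357


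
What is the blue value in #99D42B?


Color: #99D42B
R = 99 = 153
G = D4 = 212
B = 2B = 43
Blue = 43


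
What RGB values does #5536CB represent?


55 → 85 (R)
36 → 54 (G)
CB → 203 (B)
= RGB(85, 54, 203)


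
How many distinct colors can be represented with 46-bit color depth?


Colors = 2^bits = 2^46
= 70,368,744,177,664 colors


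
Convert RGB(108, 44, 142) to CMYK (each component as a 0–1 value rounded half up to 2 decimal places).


R'=108/255≈0.4235, G'=44/255≈0.1725, B'=142/255≈0.5569
K = 1 - max(R',G',B') = 1 - 142/255 = 113/255 = 0.44313… → 0.44
(1-R'-K)/(1-K) simplifies to (max-R)/max with max = 142:
C = (142-108)/142 = 34/142 = 0.23943… → 0.24
M = (142-44)/142 = 98/142 = 0.69014… → 0.69
Y = (142-142)/142 = 0/142 = 0 → 0.00
= CMYK(0.24, 0.69, 0.00, 0.44)


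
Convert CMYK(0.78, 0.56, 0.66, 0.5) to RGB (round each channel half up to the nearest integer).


R = 255 × (1-C) × (1-K) = 255 × 0.22 × 0.50 = 28.05 → 28
G = 255 × (1-M) × (1-K) = 255 × 0.44 × 0.50 = 56.1 → 56
B = 255 × (1-Y) × (1-K) = 255 × 0.34 × 0.50 = 43.35 → 43
= RGB(28, 56, 43)


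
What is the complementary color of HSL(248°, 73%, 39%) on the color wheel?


Complement = opposite side of color wheel = hue + 180°
H' = (248 + 180) mod 360 = 68°
S and L unchanged.
= HSL(68°, 73%, 39%)


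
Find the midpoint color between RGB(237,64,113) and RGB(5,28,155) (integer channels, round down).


Midpoint: each channel = ⌊(C₁+C₂)/2⌋
R: ⌊(237+5)/2⌋ = 121
G: ⌊(64+28)/2⌋ = 46
B: ⌊(113+155)/2⌋ = 134
= RGB(121, 46, 134)


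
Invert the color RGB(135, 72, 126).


Invert: (255-R, 255-G, 255-B)
R: 255-135 = 120
G: 255-72 = 183
B: 255-126 = 129
= RGB(120, 183, 129)


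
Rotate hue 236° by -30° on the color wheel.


New hue = (H + rotation) mod 360
New hue = (236 -30) mod 360
= 206 mod 360
= 206°


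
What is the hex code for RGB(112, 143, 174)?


R = 112 → 70 (hex)
G = 143 → 8F (hex)
B = 174 → AE (hex)
Hex = #708FAE


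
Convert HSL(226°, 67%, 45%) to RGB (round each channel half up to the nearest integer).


H=226°, S=0.67, L=0.45
C = (1-|2L-1|)×S = (1-|-0.10|)×0.67 = 0.603
H' = H/60 = 226/60 ≈ 3.7667; X = C×(1-|H' mod 2 - 1|) = 0.1407
m = L - C/2 = 0.45 - 0.3015 = 0.1485
Sector ⌊H'⌋ = 3 → (R',G',B') = (0.0, 0.1407, 0.603)
RGB = ((R'+m)×255, (G'+m)×255, (B'+m)×255) = (37.8675, 73.746, 191.6325)
Round half up → RGB(38, 74, 192)


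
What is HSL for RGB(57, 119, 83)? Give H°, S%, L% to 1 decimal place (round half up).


Normalize: R'=57/255≈0.2235, G'=119/255≈0.4667, B'=83/255≈0.3255
Max=119/255, Min=57/255, Δ=Max-Min=62/255
L = (Max+Min)/2 = (119+57)/510 = 176/510 = 0.34509… → L = 34.5%
L ≤ 0.5 → S = Δ/(Max+Min) = 62/(119+57) = 62/176 = 0.35227… → S = 35.2%
(the 1/255 factors cancel in S and H, so raw channel differences can be used)
Max is G' → H = 60 × ((B-R)/Δ + 2) = 60 × ((83-57)/62 + 2)
  26/62 + 2 = 0.4193… + 2 = 2.4193…
  H = 60 × 2.4193… = 145.161…° → H = 145.2°
= HSL(145.2°, 35.2%, 34.5%)


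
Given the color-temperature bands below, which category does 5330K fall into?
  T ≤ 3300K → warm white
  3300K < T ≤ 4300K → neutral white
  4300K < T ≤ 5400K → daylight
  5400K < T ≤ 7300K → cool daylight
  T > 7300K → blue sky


Temperature: 5330K
4300K < 5330K ≤ 5400K → daylight
Classification: daylight


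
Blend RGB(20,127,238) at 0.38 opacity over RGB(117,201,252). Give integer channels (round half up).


C = α×F + (1-α)×B, with 1-α = 0.62
R: 0.38×20 + 0.62×117 = 7.60 + 72.54 = 80.14 → 80
G: 0.38×127 + 0.62×201 = 48.26 + 124.62 = 172.88 → 173
B: 0.38×238 + 0.62×252 = 90.44 + 156.24 = 246.68 → 247
= RGB(80, 173, 247)


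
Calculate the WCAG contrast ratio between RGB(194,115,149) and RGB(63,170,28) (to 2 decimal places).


Linearize each sRGB channel c=v/255: c/12.92 if c ≤ 0.04045 else ((c+0.055)/1.055)^2.4
L = 0.2126×R_lin + 0.7152×G_lin + 0.0722×B_lin
Color 1 (194,115,149):
  R=194: 194/255≈0.7608 > 0.04045 → ((0.7608+0.055)/1.055)^2.4 ≈ 0.53948
  G=115: 115/255≈0.4510 > 0.04045 → ((0.4510+0.055)/1.055)^2.4 ≈ 0.17144
  B=149: 149/255≈0.5843 > 0.04045 → ((0.5843+0.055)/1.055)^2.4 ≈ 0.30054
  L1 = 0.2126×0.53948 + 0.7152×0.17144 + 0.0722×0.30054 ≈ 0.25901
Color 2 (63,170,28):
  R=63: 63/255≈0.2471 > 0.04045 → ((0.2471+0.055)/1.055)^2.4 ≈ 0.04971
  G=170: 170/255≈0.6667 > 0.04045 → ((0.6667+0.055)/1.055)^2.4 ≈ 0.40198
  B=28: 28/255≈0.1098 > 0.04045 → ((0.1098+0.055)/1.055)^2.4 ≈ 0.01161
  L2 = 0.2126×0.04971 + 0.7152×0.40198 + 0.0722×0.01161 ≈ 0.29890
Lighter = 0.29890, Darker = 0.25901
Ratio = (L_lighter + 0.05) / (L_darker + 0.05)
Ratio = (0.29890 + 0.05) / (0.25901 + 0.05) = 0.34890 / 0.30901 ≈ 1.1291
Ratio ≈ 1.13:1


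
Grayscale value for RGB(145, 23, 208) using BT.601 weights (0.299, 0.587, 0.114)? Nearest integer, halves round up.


Gray = 0.299×R + 0.587×G + 0.114×B
Gray = 0.299×145 + 0.587×23 + 0.114×208
Gray = 43.355 + 13.501 + 23.712
Gray = 80.568 → round half up → 81
Gray = 81


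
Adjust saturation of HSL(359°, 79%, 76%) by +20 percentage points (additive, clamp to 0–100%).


Original S = 79%
Adjustment = +20 percentage points
New S = 79 + (20) = 99
Clamp to [0, 100] → 99
= HSL(359°, 99%, 76%)


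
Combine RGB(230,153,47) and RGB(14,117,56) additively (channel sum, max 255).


Additive: each channel = min(255, C₁+C₂)
R: 230+14 = 244 → 244
G: 153+117 = 270 → 255
B: 47+56 = 103 → 103
= RGB(244, 255, 103)


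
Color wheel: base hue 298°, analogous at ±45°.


Base hue: 298°
Left analog: (298 - 45) mod 360 = 253°
Right analog: (298 + 45) mod 360 = 343°
Analogous hues = 253° and 343°


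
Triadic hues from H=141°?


Triadic: equally spaced at 120° intervals
H1 = 141°
H2 = (141 + 120) mod 360 = 261°
H3 = (141 + 240) mod 360 = 21°
Triadic = 141°, 261°, 21°


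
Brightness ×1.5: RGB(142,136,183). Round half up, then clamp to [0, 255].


Multiply each channel by 1.5, round half up, clamp to [0, 255]
R: 142×1.5 = 213
G: 136×1.5 = 204
B: 183×1.5 = 274.5 → round → 275 → clamp → 255
= RGB(213, 204, 255)


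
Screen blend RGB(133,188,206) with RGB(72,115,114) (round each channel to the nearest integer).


Screen: C = 255 - (255-A)×(255-B)/255, rounded to nearest integer
R: 255 - (255-133)×(255-72)/255 = 255 - 22326/255 ≈ 255 - 87.553 = 167.447 → 167
G: 255 - (255-188)×(255-115)/255 = 255 - 9380/255 ≈ 255 - 36.784 = 218.216 → 218
B: 255 - (255-206)×(255-114)/255 = 255 - 6909/255 ≈ 255 - 27.094 = 227.906 → 228
= RGB(167, 218, 228)


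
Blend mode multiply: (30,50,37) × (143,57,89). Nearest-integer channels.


Multiply: C = A×B/255, rounded to nearest integer
R: 30×143/255 = 4290/255 ≈ 16.824 → 17
G: 50×57/255 = 2850/255 ≈ 11.176 → 11
B: 37×89/255 = 3293/255 ≈ 12.914 → 13
= RGB(17, 11, 13)


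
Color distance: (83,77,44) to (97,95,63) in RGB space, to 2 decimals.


d = √[(R₁-R₂)² + (G₁-G₂)² + (B₁-B₂)²]
d = √[(83-97)² + (77-95)² + (44-63)²]
d = √[196 + 324 + 361]
d = √881
d ≈ 29.68


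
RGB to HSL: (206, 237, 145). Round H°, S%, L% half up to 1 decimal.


Normalize: R'=206/255≈0.8078, G'=237/255≈0.9294, B'=145/255≈0.5686
Max=237/255, Min=145/255, Δ=Max-Min=92/255
L = (Max+Min)/2 = (237+145)/510 = 382/510 = 0.74901… → L = 74.9%
L > 0.5 → S = Δ/(2-Max-Min) = 92/(510-237-145) = 92/128 = 0.71875 → S = 71.9%
(the 1/255 factors cancel in S and H, so raw channel differences can be used)
Max is G' → H = 60 × ((B-R)/Δ + 2) = 60 × ((145-206)/92 + 2)
  -61/92 + 2 = -0.6630… + 2 = 1.3369…
  H = 60 × 1.3369… = 80.217…° → H = 80.2°
= HSL(80.2°, 71.9%, 74.9%)


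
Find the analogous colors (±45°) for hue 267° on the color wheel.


Base hue: 267°
Left analog: (267 - 45) mod 360 = 222°
Right analog: (267 + 45) mod 360 = 312°
Analogous hues = 222° and 312°


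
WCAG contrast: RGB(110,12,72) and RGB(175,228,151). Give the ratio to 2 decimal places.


Linearize each sRGB channel c=v/255: c/12.92 if c ≤ 0.04045 else ((c+0.055)/1.055)^2.4
L = 0.2126×R_lin + 0.7152×G_lin + 0.0722×B_lin
Color 1 (110,12,72):
  R=110: 110/255≈0.4314 > 0.04045 → ((0.4314+0.055)/1.055)^2.4 ≈ 0.15593
  G=12: 12/255≈0.0471 > 0.04045 → ((0.0471+0.055)/1.055)^2.4 ≈ 0.00368
  B=72: 72/255≈0.2824 > 0.04045 → ((0.2824+0.055)/1.055)^2.4 ≈ 0.06480
  L1 = 0.2126×0.15593 + 0.7152×0.00368 + 0.0722×0.06480 ≈ 0.04046
Color 2 (175,228,151):
  R=175: 175/255≈0.6863 > 0.04045 → ((0.6863+0.055)/1.055)^2.4 ≈ 0.42869
  G=228: 228/255≈0.8941 > 0.04045 → ((0.8941+0.055)/1.055)^2.4 ≈ 0.77582
  B=151: 151/255≈0.5922 > 0.04045 → ((0.5922+0.055)/1.055)^2.4 ≈ 0.30947
  L2 = 0.2126×0.42869 + 0.7152×0.77582 + 0.0722×0.30947 ≈ 0.66835
Lighter = 0.66835, Darker = 0.04046
Ratio = (L_lighter + 0.05) / (L_darker + 0.05)
Ratio = (0.66835 + 0.05) / (0.04046 + 0.05) = 0.71835 / 0.09046 ≈ 7.9413
Ratio ≈ 7.94:1


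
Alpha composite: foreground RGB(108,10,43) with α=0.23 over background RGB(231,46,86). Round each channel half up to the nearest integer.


C = α×F + (1-α)×B, with 1-α = 0.77
R: 0.23×108 + 0.77×231 = 24.84 + 177.87 = 202.71 → 203
G: 0.23×10 + 0.77×46 = 2.30 + 35.42 = 37.72 → 38
B: 0.23×43 + 0.77×86 = 9.89 + 66.22 = 76.11 → 76
= RGB(203, 38, 76)


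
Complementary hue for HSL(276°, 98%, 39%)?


Complement = opposite side of color wheel = hue + 180°
H' = (276 + 180) mod 360 = 96°
S and L unchanged.
= HSL(96°, 98%, 39%)


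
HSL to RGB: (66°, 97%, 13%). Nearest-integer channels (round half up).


H=66°, S=0.97, L=0.13
C = (1-|2L-1|)×S = (1-|-0.74|)×0.97 = 0.2522
H' = H/60 = 66/60 ≈ 1.1000; X = C×(1-|H' mod 2 - 1|) = 0.22698
m = L - C/2 = 0.13 - 0.1261 = 0.0039
Sector ⌊H'⌋ = 1 → (R',G',B') = (0.22698, 0.2522, 0.0)
RGB = ((R'+m)×255, (G'+m)×255, (B'+m)×255) = (58.8744, 65.3055, 0.9945)
Round half up → RGB(59, 65, 1)


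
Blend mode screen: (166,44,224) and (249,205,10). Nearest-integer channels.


Screen: C = 255 - (255-A)×(255-B)/255, rounded to nearest integer
R: 255 - (255-166)×(255-249)/255 = 255 - 534/255 ≈ 255 - 2.094 = 252.906 → 253
G: 255 - (255-44)×(255-205)/255 = 255 - 10550/255 ≈ 255 - 41.373 = 213.627 → 214
B: 255 - (255-224)×(255-10)/255 = 255 - 7595/255 ≈ 255 - 29.784 = 225.216 → 225
= RGB(253, 214, 225)


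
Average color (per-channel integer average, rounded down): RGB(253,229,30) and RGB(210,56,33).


Midpoint: each channel = ⌊(C₁+C₂)/2⌋
R: ⌊(253+210)/2⌋ = 231
G: ⌊(229+56)/2⌋ = 142
B: ⌊(30+33)/2⌋ = 31
= RGB(231, 142, 31)


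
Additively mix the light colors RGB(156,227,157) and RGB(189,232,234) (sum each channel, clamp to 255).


Additive: each channel = min(255, C₁+C₂)
R: 156+189 = 345 → 255
G: 227+232 = 459 → 255
B: 157+234 = 391 → 255
= RGB(255, 255, 255)


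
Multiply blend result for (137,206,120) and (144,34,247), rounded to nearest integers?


Multiply: C = A×B/255, rounded to nearest integer
R: 137×144/255 = 19728/255 ≈ 77.365 → 77
G: 206×34/255 = 7004/255 ≈ 27.467 → 27
B: 120×247/255 = 29640/255 ≈ 116.235 → 116
= RGB(77, 27, 116)


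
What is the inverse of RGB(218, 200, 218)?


Invert: (255-R, 255-G, 255-B)
R: 255-218 = 37
G: 255-200 = 55
B: 255-218 = 37
= RGB(37, 55, 37)


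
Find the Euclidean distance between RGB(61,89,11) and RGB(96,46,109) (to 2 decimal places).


d = √[(R₁-R₂)² + (G₁-G₂)² + (B₁-B₂)²]
d = √[(61-96)² + (89-46)² + (11-109)²]
d = √[1225 + 1849 + 9604]
d = √12678
d ≈ 112.60


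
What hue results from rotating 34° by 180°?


New hue = (H + rotation) mod 360
New hue = (34 + 180) mod 360
= 214 mod 360
= 214°


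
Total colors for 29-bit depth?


Colors = 2^bits = 2^29
= 536,870,912 colors


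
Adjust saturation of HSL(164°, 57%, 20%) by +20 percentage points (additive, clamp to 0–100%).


Original S = 57%
Adjustment = +20 percentage points
New S = 57 + (20) = 77
Clamp to [0, 100] → 77
= HSL(164°, 77%, 20%)


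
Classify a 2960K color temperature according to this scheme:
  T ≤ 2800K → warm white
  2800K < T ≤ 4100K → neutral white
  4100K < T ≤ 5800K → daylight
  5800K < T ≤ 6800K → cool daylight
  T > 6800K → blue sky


Temperature: 2960K
2800K < 2960K ≤ 4100K → neutral white
Classification: neutral white


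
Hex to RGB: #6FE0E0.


6F → 111 (R)
E0 → 224 (G)
E0 → 224 (B)
= RGB(111, 224, 224)


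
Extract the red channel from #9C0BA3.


Color: #9C0BA3
R = 9C = 156
G = 0B = 11
B = A3 = 163
Red = 156


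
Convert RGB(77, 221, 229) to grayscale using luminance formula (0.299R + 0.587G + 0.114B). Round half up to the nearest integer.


Gray = 0.299×R + 0.587×G + 0.114×B
Gray = 0.299×77 + 0.587×221 + 0.114×229
Gray = 23.023 + 129.727 + 26.106
Gray = 178.856 → round half up → 179
Gray = 179


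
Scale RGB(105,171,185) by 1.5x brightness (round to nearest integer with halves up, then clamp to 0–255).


Multiply each channel by 1.5, round half up, clamp to [0, 255]
R: 105×1.5 = 157.5 → round → 158
G: 171×1.5 = 256.5 → round → 257 → clamp → 255
B: 185×1.5 = 277.5 → round → 278 → clamp → 255
= RGB(158, 255, 255)


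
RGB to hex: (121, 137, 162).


R = 121 → 79 (hex)
G = 137 → 89 (hex)
B = 162 → A2 (hex)
Hex = #7989A2


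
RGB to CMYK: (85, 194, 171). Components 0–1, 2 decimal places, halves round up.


R'=85/255≈0.3333, G'=194/255≈0.7608, B'=171/255≈0.6706
K = 1 - max(R',G',B') = 1 - 194/255 = 61/255 = 0.23921… → 0.24
(1-R'-K)/(1-K) simplifies to (max-R)/max with max = 194:
C = (194-85)/194 = 109/194 = 0.56185… → 0.56
M = (194-194)/194 = 0/194 = 0 → 0.00
Y = (194-171)/194 = 23/194 = 0.11855… → 0.12
= CMYK(0.56, 0.00, 0.12, 0.24)


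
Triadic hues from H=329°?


Triadic: equally spaced at 120° intervals
H1 = 329°
H2 = (329 + 120) mod 360 = 89°
H3 = (329 + 240) mod 360 = 209°
Triadic = 329°, 89°, 209°


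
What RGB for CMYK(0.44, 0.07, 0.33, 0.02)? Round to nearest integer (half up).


R = 255 × (1-C) × (1-K) = 255 × 0.56 × 0.98 = 139.944 → 140
G = 255 × (1-M) × (1-K) = 255 × 0.93 × 0.98 = 232.407 → 232
B = 255 × (1-Y) × (1-K) = 255 × 0.67 × 0.98 = 167.433 → 167
= RGB(140, 232, 167)


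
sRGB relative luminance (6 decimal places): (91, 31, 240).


Linearize each channel (sRGB transfer function): c = v/255; c_lin = c/12.92 if c ≤ 0.04045, else ((c+0.055)/1.055)^2.4
  R: 91/255 ≈ 0.356863 > 0.04045 → ((0.356863+0.055)/1.055)^2.4 ≈ 0.104616
  G: 31/255 ≈ 0.121569 > 0.04045 → ((0.121569+0.055)/1.055)^2.4 ≈ 0.013702
  B: 240/255 ≈ 0.941176 > 0.04045 → ((0.941176+0.055)/1.055)^2.4 ≈ 0.871367
R_lin = 0.104616, G_lin = 0.013702, B_lin = 0.871367
L = 0.2126×R + 0.7152×G + 0.0722×B
L = 0.2126×0.104616 + 0.7152×0.013702 + 0.0722×0.871367
L ≈ 0.094954


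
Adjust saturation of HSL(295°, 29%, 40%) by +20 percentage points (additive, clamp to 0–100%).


Original S = 29%
Adjustment = +20 percentage points
New S = 29 + (20) = 49
Clamp to [0, 100] → 49
= HSL(295°, 49%, 40%)


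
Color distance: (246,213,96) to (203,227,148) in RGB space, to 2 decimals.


d = √[(R₁-R₂)² + (G₁-G₂)² + (B₁-B₂)²]
d = √[(246-203)² + (213-227)² + (96-148)²]
d = √[1849 + 196 + 2704]
d = √4749
d ≈ 68.91


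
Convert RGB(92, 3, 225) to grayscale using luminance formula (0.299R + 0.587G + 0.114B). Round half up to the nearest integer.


Gray = 0.299×R + 0.587×G + 0.114×B
Gray = 0.299×92 + 0.587×3 + 0.114×225
Gray = 27.508 + 1.761 + 25.650
Gray = 54.919 → round half up → 55
Gray = 55


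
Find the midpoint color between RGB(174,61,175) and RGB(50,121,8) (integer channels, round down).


Midpoint: each channel = ⌊(C₁+C₂)/2⌋
R: ⌊(174+50)/2⌋ = 112
G: ⌊(61+121)/2⌋ = 91
B: ⌊(175+8)/2⌋ = 91
= RGB(112, 91, 91)


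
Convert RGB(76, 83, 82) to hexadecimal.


R = 76 → 4C (hex)
G = 83 → 53 (hex)
B = 82 → 52 (hex)
Hex = #4C5352


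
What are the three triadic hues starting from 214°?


Triadic: equally spaced at 120° intervals
H1 = 214°
H2 = (214 + 120) mod 360 = 334°
H3 = (214 + 240) mod 360 = 94°
Triadic = 214°, 334°, 94°


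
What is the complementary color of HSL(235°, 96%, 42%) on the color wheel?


Complement = opposite side of color wheel = hue + 180°
H' = (235 + 180) mod 360 = 55°
S and L unchanged.
= HSL(55°, 96%, 42%)


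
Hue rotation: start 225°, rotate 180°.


New hue = (H + rotation) mod 360
New hue = (225 + 180) mod 360
= 405 mod 360
= 45°


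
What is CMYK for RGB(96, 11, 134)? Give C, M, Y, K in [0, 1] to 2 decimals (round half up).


R'=96/255≈0.3765, G'=11/255≈0.0431, B'=134/255≈0.5255
K = 1 - max(R',G',B') = 1 - 134/255 = 121/255 = 0.47450… → 0.47
(1-R'-K)/(1-K) simplifies to (max-R)/max with max = 134:
C = (134-96)/134 = 38/134 = 0.28358… → 0.28
M = (134-11)/134 = 123/134 = 0.91791… → 0.92
Y = (134-134)/134 = 0/134 = 0 → 0.00
= CMYK(0.28, 0.92, 0.00, 0.47)


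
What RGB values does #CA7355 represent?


CA → 202 (R)
73 → 115 (G)
55 → 85 (B)
= RGB(202, 115, 85)


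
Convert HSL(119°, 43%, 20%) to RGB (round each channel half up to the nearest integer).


H=119°, S=0.43, L=0.20
C = (1-|2L-1|)×S = (1-|-0.60|)×0.43 = 0.172
H' = H/60 = 119/60 ≈ 1.9833; X = C×(1-|H' mod 2 - 1|) ≈ 0.0029
m = L - C/2 = 0.20 - 0.086 = 0.114
Sector ⌊H'⌋ = 1 → (R',G',B') = (≈0.0029, 0.172, 0.0)
RGB = ((R'+m)×255, (G'+m)×255, (B'+m)×255) = (29.801, 72.93, 29.07)
Round half up → RGB(30, 73, 29)


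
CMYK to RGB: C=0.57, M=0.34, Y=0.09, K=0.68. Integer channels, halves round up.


R = 255 × (1-C) × (1-K) = 255 × 0.43 × 0.32 = 35.088 → 35
G = 255 × (1-M) × (1-K) = 255 × 0.66 × 0.32 = 53.856 → 54
B = 255 × (1-Y) × (1-K) = 255 × 0.91 × 0.32 = 74.256 → 74
= RGB(35, 54, 74)


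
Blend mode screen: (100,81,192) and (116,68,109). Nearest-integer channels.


Screen: C = 255 - (255-A)×(255-B)/255, rounded to nearest integer
R: 255 - (255-100)×(255-116)/255 = 255 - 21545/255 ≈ 255 - 84.490 = 170.510 → 171
G: 255 - (255-81)×(255-68)/255 = 255 - 32538/255 ≈ 255 - 127.600 = 127.400 → 127
B: 255 - (255-192)×(255-109)/255 = 255 - 9198/255 ≈ 255 - 36.071 = 218.929 → 219
= RGB(171, 127, 219)


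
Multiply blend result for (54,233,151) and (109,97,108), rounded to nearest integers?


Multiply: C = A×B/255, rounded to nearest integer
R: 54×109/255 = 5886/255 ≈ 23.082 → 23
G: 233×97/255 = 22601/255 ≈ 88.631 → 89
B: 151×108/255 = 16308/255 ≈ 63.953 → 64
= RGB(23, 89, 64)


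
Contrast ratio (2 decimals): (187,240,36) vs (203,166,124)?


Linearize each sRGB channel c=v/255: c/12.92 if c ≤ 0.04045 else ((c+0.055)/1.055)^2.4
L = 0.2126×R_lin + 0.7152×G_lin + 0.0722×B_lin
Color 1 (187,240,36):
  R=187: 187/255≈0.7333 > 0.04045 → ((0.7333+0.055)/1.055)^2.4 ≈ 0.49693
  G=240: 240/255≈0.9412 > 0.04045 → ((0.9412+0.055)/1.055)^2.4 ≈ 0.87137
  B=36: 36/255≈0.1412 > 0.04045 → ((0.1412+0.055)/1.055)^2.4 ≈ 0.01764
  L1 = 0.2126×0.49693 + 0.7152×0.87137 + 0.0722×0.01764 ≈ 0.73012
Color 2 (203,166,124):
  R=203: 203/255≈0.7961 > 0.04045 → ((0.7961+0.055)/1.055)^2.4 ≈ 0.59720
  G=166: 166/255≈0.6510 > 0.04045 → ((0.6510+0.055)/1.055)^2.4 ≈ 0.38133
  B=124: 124/255≈0.4863 > 0.04045 → ((0.4863+0.055)/1.055)^2.4 ≈ 0.20156
  L2 = 0.2126×0.59720 + 0.7152×0.38133 + 0.0722×0.20156 ≈ 0.41424
Lighter = 0.73012, Darker = 0.41424
Ratio = (L_lighter + 0.05) / (L_darker + 0.05)
Ratio = (0.73012 + 0.05) / (0.41424 + 0.05) = 0.78012 / 0.46424 ≈ 1.6804
Ratio ≈ 1.68:1


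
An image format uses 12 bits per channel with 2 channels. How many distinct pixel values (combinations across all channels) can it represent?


Total bits = 12 bits/channel × 2 channels = 24 bits
Distinct pixel values = 2^24
= 16,777,216 pixel values


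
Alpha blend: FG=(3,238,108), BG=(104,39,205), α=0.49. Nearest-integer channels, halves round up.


C = α×F + (1-α)×B, with 1-α = 0.51
R: 0.49×3 + 0.51×104 = 1.47 + 53.04 = 54.51 → 55
G: 0.49×238 + 0.51×39 = 116.62 + 19.89 = 136.51 → 137
B: 0.49×108 + 0.51×205 = 52.92 + 104.55 = 157.47 → 157
= RGB(55, 137, 157)


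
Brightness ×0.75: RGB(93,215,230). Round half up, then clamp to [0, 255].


Multiply each channel by 0.75, round half up, clamp to [0, 255]
R: 93×0.75 = 69.75 → round → 70
G: 215×0.75 = 161.25 → round → 161
B: 230×0.75 = 172.5 → round → 173
= RGB(70, 161, 173)


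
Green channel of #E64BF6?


Color: #E64BF6
R = E6 = 230
G = 4B = 75
B = F6 = 246
Green = 75


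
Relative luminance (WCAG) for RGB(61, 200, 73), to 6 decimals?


Linearize each channel (sRGB transfer function): c = v/255; c_lin = c/12.92 if c ≤ 0.04045, else ((c+0.055)/1.055)^2.4
  R: 61/255 ≈ 0.239216 > 0.04045 → ((0.239216+0.055)/1.055)^2.4 ≈ 0.046665
  G: 200/255 ≈ 0.784314 > 0.04045 → ((0.784314+0.055)/1.055)^2.4 ≈ 0.577580
  B: 73/255 ≈ 0.286275 > 0.04045 → ((0.286275+0.055)/1.055)^2.4 ≈ 0.066626
R_lin = 0.046665, G_lin = 0.577580, B_lin = 0.066626
L = 0.2126×R + 0.7152×G + 0.0722×B
L = 0.2126×0.046665 + 0.7152×0.577580 + 0.0722×0.066626
L ≈ 0.427817


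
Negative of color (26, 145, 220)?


Invert: (255-R, 255-G, 255-B)
R: 255-26 = 229
G: 255-145 = 110
B: 255-220 = 35
= RGB(229, 110, 35)


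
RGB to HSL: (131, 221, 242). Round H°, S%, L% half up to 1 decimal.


Normalize: R'=131/255≈0.5137, G'=221/255≈0.8667, B'=242/255≈0.9490
Max=242/255, Min=131/255, Δ=Max-Min=111/255
L = (Max+Min)/2 = (242+131)/510 = 373/510 = 0.73137… → L = 73.1%
L > 0.5 → S = Δ/(2-Max-Min) = 111/(510-242-131) = 111/137 = 0.81021… → S = 81.0%
(the 1/255 factors cancel in S and H, so raw channel differences can be used)
Max is B' → H = 60 × ((R-G)/Δ + 4) = 60 × ((131-221)/111 + 4)
  -90/111 + 4 = -0.8108… + 4 = 3.1891…
  H = 60 × 3.1891… = 191.351…° → H = 191.4°
= HSL(191.4°, 81.0%, 73.1%)


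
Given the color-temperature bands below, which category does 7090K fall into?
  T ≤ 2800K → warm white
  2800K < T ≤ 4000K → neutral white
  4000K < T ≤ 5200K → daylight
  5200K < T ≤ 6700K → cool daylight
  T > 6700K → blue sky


Temperature: 7090K
7090K > 6700K → blue sky
Classification: blue sky


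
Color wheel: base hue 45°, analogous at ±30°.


Base hue: 45°
Left analog: (45 - 30) mod 360 = 15°
Right analog: (45 + 30) mod 360 = 75°
Analogous hues = 15° and 75°


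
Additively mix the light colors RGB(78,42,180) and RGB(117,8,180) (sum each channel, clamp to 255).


Additive: each channel = min(255, C₁+C₂)
R: 78+117 = 195 → 195
G: 42+8 = 50 → 50
B: 180+180 = 360 → 255
= RGB(195, 50, 255)


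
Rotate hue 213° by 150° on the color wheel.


New hue = (H + rotation) mod 360
New hue = (213 + 150) mod 360
= 363 mod 360
= 3°


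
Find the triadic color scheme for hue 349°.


Triadic: equally spaced at 120° intervals
H1 = 349°
H2 = (349 + 120) mod 360 = 109°
H3 = (349 + 240) mod 360 = 229°
Triadic = 349°, 109°, 229°


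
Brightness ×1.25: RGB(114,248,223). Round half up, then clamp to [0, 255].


Multiply each channel by 1.25, round half up, clamp to [0, 255]
R: 114×1.25 = 142.5 → round → 143
G: 248×1.25 = 310 → clamp → 255
B: 223×1.25 = 278.75 → round → 279 → clamp → 255
= RGB(143, 255, 255)
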